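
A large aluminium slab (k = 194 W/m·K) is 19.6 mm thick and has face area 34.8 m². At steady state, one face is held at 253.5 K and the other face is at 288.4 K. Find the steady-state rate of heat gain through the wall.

Q = 12000 kW

Q = kA·ΔT/L = 194 × 34.8 × |253.5 K − 288.4 K| / 0.0196 = 1.20×10^7 W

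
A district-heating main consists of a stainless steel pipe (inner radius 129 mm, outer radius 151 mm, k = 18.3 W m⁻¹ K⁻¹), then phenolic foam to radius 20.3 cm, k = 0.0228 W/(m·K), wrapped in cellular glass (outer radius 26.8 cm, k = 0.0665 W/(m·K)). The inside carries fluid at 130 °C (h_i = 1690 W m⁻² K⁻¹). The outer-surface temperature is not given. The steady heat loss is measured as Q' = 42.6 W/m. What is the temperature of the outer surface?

Series resistances:
  R'_conv,in = 1/(2πr h) = 1/(2π·0.129·1690) = 7.300×10^-4 m·K/W
  R'_stainless steel = ln(0.151/0.129)/(2πk) = 0.1575/(2π·18.3) = 0.001369 m·K/W
  R'_phenolic foam = ln(0.203/0.151)/(2πk) = 0.2959/(2π·0.0228) = 2.066 m·K/W
  R'_cellular glass = ln(0.268/0.203)/(2πk) = 0.2778/(2π·0.0665) = 0.6648 m·K/W
ΣR = 2.733 m·K/W
ΔT = Q'·ΣR = 42.6 × 2.733 = 116.4 K
Heat flows outward, so T_out = T_in − ΔT = 130 − 116.4 = 13.6 °C

T_out = 13.6 °C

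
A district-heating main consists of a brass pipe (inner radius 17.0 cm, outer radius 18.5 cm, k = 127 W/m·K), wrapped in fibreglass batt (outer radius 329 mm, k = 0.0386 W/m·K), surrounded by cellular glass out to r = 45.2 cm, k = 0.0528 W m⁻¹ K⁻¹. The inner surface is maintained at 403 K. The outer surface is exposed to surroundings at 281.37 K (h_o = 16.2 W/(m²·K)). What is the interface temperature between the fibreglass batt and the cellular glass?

T = 316.9 K

Resistance network (inner→outer):
  R'_brass = ln(0.185/0.170)/(2πk) = 0.08456/(2π·127) = 1.060×10^-4 m·K/W
  R'_fibreglass batt = ln(0.329/0.185)/(2πk) = 0.5757/(2π·0.0386) = 2.374 m·K/W
  R'_cellular glass = ln(0.452/0.329)/(2πk) = 0.3176/(2π·0.0528) = 0.9574 m·K/W
  R'_conv,out = 1/(2πr h) = 1/(2π·0.452·16.2) = 0.02174 m·K/W
ΣR = 1.060×10^-4 + 2.374 + 0.9574 + 0.02174 = 3.353 m·K/W
Q' = ΔT/ΣR = (403 K − 281.37 K)/3.353 = 36.27 W/m
From the inner boundary to the fibreglass batt/cellular glass interface, ΣR_partial = 2.374 m·K/W.
T_interface = T_in − Q'·ΣR_partial = 403 K − (36.27)(2.374) = 316.9 K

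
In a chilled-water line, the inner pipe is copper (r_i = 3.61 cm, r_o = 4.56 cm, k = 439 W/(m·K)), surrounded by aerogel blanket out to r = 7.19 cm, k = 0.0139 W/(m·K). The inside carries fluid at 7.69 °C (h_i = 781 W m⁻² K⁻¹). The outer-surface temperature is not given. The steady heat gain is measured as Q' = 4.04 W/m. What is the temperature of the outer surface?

Series resistances:
  R'_conv,in = 1/(2πr h) = 1/(2π·0.0361·781) = 0.005645 m·K/W
  R'_copper = ln(0.0456/0.0361)/(2πk) = 0.2336/(2π·439) = 8.469×10^-5 m·K/W
  R'_aerogel blanket = ln(0.0719/0.0456)/(2πk) = 0.4554/(2π·0.0139) = 5.214 m·K/W
ΣR = 5.220 m·K/W
ΔT = Q'·ΣR = 4.04 × 5.220 = 21.09 K
Heat flows inward, so T_out = T_in + ΔT = 7.69 + 21.09 = 28.8 °C

T_out = 28.8 °C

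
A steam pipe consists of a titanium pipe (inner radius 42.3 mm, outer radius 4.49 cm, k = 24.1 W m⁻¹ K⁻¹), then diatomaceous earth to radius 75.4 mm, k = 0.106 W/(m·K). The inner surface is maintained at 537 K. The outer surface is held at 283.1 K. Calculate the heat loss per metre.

Q' = 326 W/m

Series thermal resistances, inner to outer:
  R'_titanium = ln(0.0449/0.0423)/(2πk) = 0.05965/(2π·24.1) = 3.939×10^-4 m·K/W
  R'_diatomaceous earth = ln(0.0754/0.0449)/(2πk) = 0.5184/(2π·0.106) = 0.7783 m·K/W
ΣR = 3.939×10^-4 + 0.7783 = 0.7787 m·K/W
Q' = ΔT/ΣR = (537 K − 283.1 K)/0.7787 = 326 W/m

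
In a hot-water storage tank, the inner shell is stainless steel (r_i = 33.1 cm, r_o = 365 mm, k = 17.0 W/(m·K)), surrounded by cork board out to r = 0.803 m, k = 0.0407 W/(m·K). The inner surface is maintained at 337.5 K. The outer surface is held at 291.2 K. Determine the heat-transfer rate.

Series thermal resistances, inner to outer:
  R_stainless steel = (1/0.331 − 1/0.365)/(4πk) = 0.2814/(4π·17.0) = 0.001317 K/W
  R_cork board = (1/0.365 − 1/0.803)/(4πk) = 1.494/(4π·0.0407) = 2.922 K/W
ΣR = 0.001317 + 2.922 = 2.923 K/W
Q = ΔT/ΣR = (337.5 K − 291.2 K)/2.923 = 15.8 W

Q = 15.8 W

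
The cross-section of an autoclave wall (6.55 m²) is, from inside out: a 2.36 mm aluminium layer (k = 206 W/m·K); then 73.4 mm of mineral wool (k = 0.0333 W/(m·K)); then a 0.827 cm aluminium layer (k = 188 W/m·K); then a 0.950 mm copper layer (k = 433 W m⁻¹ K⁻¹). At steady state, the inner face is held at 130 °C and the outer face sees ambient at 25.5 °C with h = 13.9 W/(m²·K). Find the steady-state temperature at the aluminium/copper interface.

T = 28.8 °C

Resistance network (inner→outer):
  R_aluminium = L/(kA) = 0.00236/(206·6.55) = 1.749×10^-6 K/W
  R_mineral wool = L/(kA) = 0.0734/(0.0333·6.55) = 0.3365 K/W
  R_aluminium = L/(kA) = 0.00827/(188·6.55) = 6.716×10^-6 K/W
  R_copper = L/(kA) = 9.50×10^-4/(433·6.55) = 3.350×10^-7 K/W
  R_conv,out = 1/(hA) = 1/(13.9·6.55) = 0.01098 K/W
ΣR = 1.749×10^-6 + 0.3365 + 6.716×10^-6 + 3.350×10^-7 + 0.01098 = 0.3475 K/W
Q = ΔT/ΣR = (130 °C − 25.5 °C)/0.3475 = 300.7 W
From the inner boundary to the aluminium/copper interface, ΣR_partial = 0.3365 K/W.
T_interface = T_in − Q·ΣR_partial = 130 °C − (300.7)(0.3365) = 28.8 °C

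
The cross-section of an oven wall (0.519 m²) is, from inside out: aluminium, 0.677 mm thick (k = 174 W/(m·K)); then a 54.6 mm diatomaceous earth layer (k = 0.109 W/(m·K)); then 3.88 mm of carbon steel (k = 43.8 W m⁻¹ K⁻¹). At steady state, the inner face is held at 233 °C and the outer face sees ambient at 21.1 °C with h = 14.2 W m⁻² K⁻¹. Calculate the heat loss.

Resistance network (inner→outer):
  R_aluminium = L/(kA) = 6.77×10^-4/(174·0.519) = 7.497×10^-6 K/W
  R_diatomaceous earth = L/(kA) = 0.0546/(0.109·0.519) = 0.9652 K/W
  R_carbon steel = L/(kA) = 0.00388/(43.8·0.519) = 1.707×10^-4 K/W
  R_conv,out = 1/(hA) = 1/(14.2·0.519) = 0.1357 K/W
ΣR = 7.497×10^-6 + 0.9652 + 1.707×10^-4 + 0.1357 = 1.101 K/W
Q = ΔT/ΣR = (233 °C − 21.1 °C)/1.101 = 192 W

Q = 192 W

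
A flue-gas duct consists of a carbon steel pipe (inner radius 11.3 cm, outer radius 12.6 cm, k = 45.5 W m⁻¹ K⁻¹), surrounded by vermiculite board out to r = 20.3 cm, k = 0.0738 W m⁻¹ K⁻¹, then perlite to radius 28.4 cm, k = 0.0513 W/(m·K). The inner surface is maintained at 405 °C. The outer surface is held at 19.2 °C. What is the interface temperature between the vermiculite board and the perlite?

Treat each layer as a resistance in series:
  R'_carbon steel = ln(0.126/0.113)/(2πk) = 0.1089/(2π·45.5) = 3.809×10^-4 m·K/W
  R'_vermiculite board = ln(0.203/0.126)/(2πk) = 0.4769/(2π·0.0738) = 1.029 m·K/W
  R'_perlite = ln(0.284/0.203)/(2πk) = 0.3358/(2π·0.0513) = 1.042 m·K/W
ΣR = 3.809×10^-4 + 1.029 + 1.042 = 2.071 m·K/W
Q' = ΔT/ΣR = (405 °C − 19.2 °C)/2.071 = 186.3 W/m
From the inner boundary to the vermiculite board/perlite interface, ΣR_partial = 1.029 m·K/W.
T_interface = T_in − Q'·ΣR_partial = 405 °C − (186.3)(1.029) = 213 °C

T = 213 °C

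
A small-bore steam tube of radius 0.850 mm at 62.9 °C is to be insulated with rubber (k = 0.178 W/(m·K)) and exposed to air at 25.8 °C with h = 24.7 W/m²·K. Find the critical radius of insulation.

For a cylinder, r_cr = k_ins/h = 0.178/24.7 = 0.00721 m = 0.721 cm

r_cr = 0.721 cm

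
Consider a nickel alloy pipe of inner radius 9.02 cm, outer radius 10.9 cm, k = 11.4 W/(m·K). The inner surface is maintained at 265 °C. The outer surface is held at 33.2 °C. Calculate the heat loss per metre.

Q' = 87700 W/m

Q' = 2πk·ΔT/ln(r₂/r₁) = 2π × 11.4 × 231.8 / ln(0.109/0.0902) = 87700 W/m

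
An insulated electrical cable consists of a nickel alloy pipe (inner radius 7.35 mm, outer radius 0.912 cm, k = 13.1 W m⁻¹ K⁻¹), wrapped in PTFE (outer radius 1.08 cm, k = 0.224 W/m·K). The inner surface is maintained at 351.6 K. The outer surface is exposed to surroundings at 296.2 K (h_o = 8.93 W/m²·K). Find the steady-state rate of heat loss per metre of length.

Treat each layer as a resistance in series:
  R'_nickel alloy = ln(0.00912/0.00735)/(2πk) = 0.2158/(2π·13.1) = 0.002621 m·K/W
  R'_PTFE = ln(0.0108/0.00912)/(2πk) = 0.1691/(2π·0.224) = 0.1201 m·K/W
  R'_conv,out = 1/(2πr h) = 1/(2π·0.0108·8.93) = 1.650 m·K/W
ΣR = 0.002621 + 0.1201 + 1.650 = 1.773 m·K/W
Q' = ΔT/ΣR = (351.6 K − 296.2 K)/1.773 = 31.2 W/m

Q' = 31.2 W/m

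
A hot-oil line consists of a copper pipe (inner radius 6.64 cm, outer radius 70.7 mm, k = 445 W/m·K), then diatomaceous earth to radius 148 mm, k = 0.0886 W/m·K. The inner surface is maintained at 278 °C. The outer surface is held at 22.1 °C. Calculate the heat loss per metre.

Q' = 193 W/m

Treat each layer as a resistance in series:
  R'_copper = ln(0.0707/0.0664)/(2πk) = 0.06275/(2π·445) = 2.244×10^-5 m·K/W
  R'_diatomaceous earth = ln(0.148/0.0707)/(2πk) = 0.7388/(2π·0.0886) = 1.327 m·K/W
ΣR = 2.244×10^-5 + 1.327 = 1.327 m·K/W
Q' = ΔT/ΣR = (278 °C − 22.1 °C)/1.327 = 193 W/m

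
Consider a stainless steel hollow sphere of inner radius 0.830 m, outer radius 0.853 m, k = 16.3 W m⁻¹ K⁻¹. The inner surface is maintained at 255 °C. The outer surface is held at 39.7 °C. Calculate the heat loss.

Q = 1360 kW

Q = 4πk·ΔT/(1/r₁ − 1/r₂) = 4π × 16.3 × 215.3 / (1/0.830 − 1/0.853) = 1.36×10^6 W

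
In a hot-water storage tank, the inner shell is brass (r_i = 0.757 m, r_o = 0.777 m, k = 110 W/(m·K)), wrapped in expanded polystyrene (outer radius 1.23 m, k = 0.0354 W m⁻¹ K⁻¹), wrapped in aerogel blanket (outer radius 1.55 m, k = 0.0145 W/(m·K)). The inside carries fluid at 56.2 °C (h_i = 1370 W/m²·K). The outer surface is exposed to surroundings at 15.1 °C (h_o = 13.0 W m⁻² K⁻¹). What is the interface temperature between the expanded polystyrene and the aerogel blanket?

T = 34.2 °C

Treat each layer as a resistance in series:
  R_conv,in = 1/(4πr²h) = 1/(4π·0.757²·1370) = 1.014×10^-4 K/W
  R_brass = (1/0.757 − 1/0.777)/(4πk) = 0.03400/(4π·110) = 2.460×10^-5 K/W
  R_expanded polystyrene = (1/0.777 − 1/1.23)/(4πk) = 0.4740/(4π·0.0354) = 1.066 K/W
  R_aerogel blanket = (1/1.23 − 1/1.55)/(4πk) = 0.1678/(4π·0.0145) = 0.9212 K/W
  R_conv,out = 1/(4πr²h) = 1/(4π·1.55²·13.0) = 0.002548 K/W
ΣR = 1.014×10^-4 + 2.460×10^-5 + 1.066 + 0.9212 + 0.002548 = 1.990 K/W
Q = ΔT/ΣR = (56.2 °C − 15.1 °C)/1.990 = 20.65 W
From the inner boundary to the expanded polystyrene/aerogel blanket interface, ΣR_partial = 1.066 K/W.
T_interface = T_in − Q·ΣR_partial = 56.2 °C − (20.65)(1.066) = 34.2 °C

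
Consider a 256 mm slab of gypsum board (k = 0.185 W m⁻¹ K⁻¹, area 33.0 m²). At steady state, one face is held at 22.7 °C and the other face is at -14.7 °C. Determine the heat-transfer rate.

Q = 892 W

Q = kA·ΔT/L = 0.185 × 33.0 × |22.7 °C − -14.7 °C| / 0.256 = 892 W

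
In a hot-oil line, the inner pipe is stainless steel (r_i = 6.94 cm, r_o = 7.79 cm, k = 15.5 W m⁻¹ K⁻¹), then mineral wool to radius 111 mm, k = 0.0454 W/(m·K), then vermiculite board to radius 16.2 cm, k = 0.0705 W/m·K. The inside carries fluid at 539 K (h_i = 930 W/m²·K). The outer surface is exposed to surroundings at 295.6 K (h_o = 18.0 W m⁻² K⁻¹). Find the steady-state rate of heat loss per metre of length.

Q' = 113 W/m

Resistance network (inner→outer):
  R'_conv,in = 1/(2πr h) = 1/(2π·0.0694·930) = 0.002466 m·K/W
  R'_stainless steel = ln(0.0779/0.0694)/(2πk) = 0.1155/(2π·15.5) = 0.001186 m·K/W
  R'_mineral wool = ln(0.111/0.0779)/(2πk) = 0.3541/(2π·0.0454) = 1.241 m·K/W
  R'_vermiculite board = ln(0.162/0.111)/(2πk) = 0.3781/(2π·0.0705) = 0.8535 m·K/W
  R'_conv,out = 1/(2πr h) = 1/(2π·0.162·18.0) = 0.05458 m·K/W
ΣR = 0.002466 + 0.001186 + 1.241 + 0.8535 + 0.05458 = 2.153 m·K/W
Q' = ΔT/ΣR = (539 K − 295.6 K)/2.153 = 113 W/m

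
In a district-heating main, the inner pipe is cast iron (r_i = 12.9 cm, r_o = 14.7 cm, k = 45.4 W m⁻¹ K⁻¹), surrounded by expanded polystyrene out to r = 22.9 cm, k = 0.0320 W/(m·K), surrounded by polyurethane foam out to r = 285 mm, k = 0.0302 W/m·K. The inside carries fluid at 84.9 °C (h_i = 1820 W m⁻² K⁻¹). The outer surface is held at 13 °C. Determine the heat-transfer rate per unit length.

Series thermal resistances, inner to outer:
  R'_conv,in = 1/(2πr h) = 1/(2π·0.129·1820) = 6.779×10^-4 m·K/W
  R'_cast iron = ln(0.147/0.129)/(2πk) = 0.1306/(2π·45.4) = 4.579×10^-4 m·K/W
  R'_expanded polystyrene = ln(0.229/0.147)/(2πk) = 0.4433/(2π·0.0320) = 2.205 m·K/W
  R'_polyurethane foam = ln(0.285/0.229)/(2πk) = 0.2188/(2π·0.0302) = 1.153 m·K/W
ΣR = 6.779×10^-4 + 4.579×10^-4 + 2.205 + 1.153 = 3.359 m·K/W
Q' = ΔT/ΣR = (84.9 °C − 13 °C)/3.359 = 21.4 W/m

Q' = 21.4 W/m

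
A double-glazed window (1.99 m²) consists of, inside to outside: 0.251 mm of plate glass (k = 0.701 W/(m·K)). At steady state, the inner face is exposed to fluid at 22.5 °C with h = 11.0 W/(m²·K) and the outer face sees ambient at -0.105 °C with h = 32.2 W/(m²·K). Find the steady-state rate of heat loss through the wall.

Resistance network (inner→outer):
  R_conv,in = 1/(hA) = 1/(11.0·1.99) = 0.04568 K/W
  R_plate glass = L/(kA) = 2.51×10^-4/(0.701·1.99) = 1.799×10^-4 K/W
  R_conv,out = 1/(hA) = 1/(32.2·1.99) = 0.01561 K/W
ΣR = 0.04568 + 1.799×10^-4 + 0.01561 = 0.06147 K/W
Q = ΔT/ΣR = (22.5 °C − -0.105 °C)/0.06147 = 368 W

Q = 368 W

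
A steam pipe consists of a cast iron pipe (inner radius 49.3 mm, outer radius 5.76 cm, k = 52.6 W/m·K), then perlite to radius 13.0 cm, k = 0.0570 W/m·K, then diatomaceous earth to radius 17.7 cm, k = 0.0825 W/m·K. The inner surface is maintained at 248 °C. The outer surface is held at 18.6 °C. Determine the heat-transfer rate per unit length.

Series thermal resistances, inner to outer:
  R'_cast iron = ln(0.0576/0.0493)/(2πk) = 0.1556/(2π·52.6) = 4.708×10^-4 m·K/W
  R'_perlite = ln(0.130/0.0576)/(2πk) = 0.8140/(2π·0.0570) = 2.273 m·K/W
  R'_diatomaceous earth = ln(0.177/0.130)/(2πk) = 0.3086/(2π·0.0825) = 0.5954 m·K/W
ΣR = 4.708×10^-4 + 2.273 + 0.5954 = 2.869 m·K/W
Q' = ΔT/ΣR = (248 °C − 18.6 °C)/2.869 = 80.0 W/m

Q' = 80.0 W/m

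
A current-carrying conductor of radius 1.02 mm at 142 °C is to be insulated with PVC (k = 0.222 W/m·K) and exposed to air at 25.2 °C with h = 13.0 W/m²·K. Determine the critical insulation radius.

r_cr = 1.71 cm

For a cylinder, r_cr = k_ins/h = 0.222/13.0 = 0.0171 m = 1.71 cm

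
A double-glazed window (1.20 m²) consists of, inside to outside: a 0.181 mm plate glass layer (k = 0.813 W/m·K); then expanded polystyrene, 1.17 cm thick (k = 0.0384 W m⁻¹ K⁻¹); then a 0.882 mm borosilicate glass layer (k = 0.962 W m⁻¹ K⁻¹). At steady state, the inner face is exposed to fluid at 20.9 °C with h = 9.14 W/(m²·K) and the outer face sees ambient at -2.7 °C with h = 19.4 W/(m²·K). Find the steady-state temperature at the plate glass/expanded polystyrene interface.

Resistance network (inner→outer):
  R_conv,in = 1/(hA) = 1/(9.14·1.20) = 0.09117 K/W
  R_plate glass = L/(kA) = 1.81×10^-4/(0.813·1.20) = 1.855×10^-4 K/W
  R_expanded polystyrene = L/(kA) = 0.0117/(0.0384·1.20) = 0.2539 K/W
  R_borosilicate glass = L/(kA) = 8.82×10^-4/(0.962·1.20) = 7.640×10^-4 K/W
  R_conv,out = 1/(hA) = 1/(19.4·1.20) = 0.04296 K/W
ΣR = 0.09117 + 1.855×10^-4 + 0.2539 + 7.640×10^-4 + 0.04296 = 0.3890 K/W
Q = ΔT/ΣR = (20.9 °C − -2.7 °C)/0.3890 = 60.67 W
From the inner boundary to the plate glass/expanded polystyrene interface, ΣR_partial = 0.09136 K/W.
T_interface = T_in − Q·ΣR_partial = 20.9 °C − (60.67)(0.09136) = 15.4 °C

T = 15.4 °C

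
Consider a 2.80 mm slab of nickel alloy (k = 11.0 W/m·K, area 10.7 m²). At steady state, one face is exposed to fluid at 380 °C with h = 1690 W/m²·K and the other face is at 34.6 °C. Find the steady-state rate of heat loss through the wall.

Q = 4.37×10^6 W

Treat each layer as a resistance in series:
  R_conv,in = 1/(hA) = 1/(1690·10.7) = 5.530×10^-5 K/W
  R_nickel alloy = L/(kA) = 0.00280/(11.0·10.7) = 2.379×10^-5 K/W
ΣR = 5.530×10^-5 + 2.379×10^-5 = 7.909×10^-5 K/W
Q = ΔT/ΣR = (380 °C − 34.6 °C)/7.909×10^-5 = 4.37×10^6 W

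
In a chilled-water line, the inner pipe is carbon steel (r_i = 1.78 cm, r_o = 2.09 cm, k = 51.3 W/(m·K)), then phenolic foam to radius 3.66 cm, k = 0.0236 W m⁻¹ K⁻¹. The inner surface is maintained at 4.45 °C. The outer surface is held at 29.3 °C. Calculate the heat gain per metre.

Treat each layer as a resistance in series:
  R'_carbon steel = ln(0.0209/0.0178)/(2πk) = 0.1606/(2π·51.3) = 4.981×10^-4 m·K/W
  R'_phenolic foam = ln(0.0366/0.0209)/(2πk) = 0.5603/(2π·0.0236) = 3.779 m·K/W
ΣR = 4.981×10^-4 + 3.779 = 3.779 m·K/W
Q' = ΔT/ΣR = (4.45 °C − 29.3 °C)/3.779 = -6.58 W/m
(Negative Q' ⇒ heat flows inward; heat gain = 6.58 W/m.)

Q' = 6.58 W/m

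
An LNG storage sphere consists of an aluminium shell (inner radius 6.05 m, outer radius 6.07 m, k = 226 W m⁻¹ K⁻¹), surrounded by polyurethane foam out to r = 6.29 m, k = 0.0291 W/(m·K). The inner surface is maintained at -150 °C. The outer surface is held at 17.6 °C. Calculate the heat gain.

Treat each layer as a resistance in series:
  R_aluminium = (1/6.05 − 1/6.07)/(4πk) = 5.446×10^-4/(4π·226) = 1.918×10^-7 K/W
  R_polyurethane foam = (1/6.07 − 1/6.29)/(4πk) = 0.005762/(4π·0.0291) = 0.01576 K/W
ΣR = 1.918×10^-7 + 0.01576 = 0.01576 K/W
Q = ΔT/ΣR = (-150 °C − 17.6 °C)/0.01576 = -10600 W
(Negative Q ⇒ heat flows inward; heat gain = 10600 W.)

Q = 10.6 kW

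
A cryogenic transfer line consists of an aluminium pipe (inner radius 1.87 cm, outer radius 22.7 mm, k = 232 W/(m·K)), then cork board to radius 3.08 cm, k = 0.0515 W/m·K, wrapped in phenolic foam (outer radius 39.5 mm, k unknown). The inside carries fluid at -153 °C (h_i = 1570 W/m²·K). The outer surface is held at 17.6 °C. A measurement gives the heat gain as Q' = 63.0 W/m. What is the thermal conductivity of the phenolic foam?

ΣR = ΔT/Q' = |-153 − 17.6|/63.0 = 2.708 m·K/W
Known resistances:
  R'_conv,in = 1/(2πr h) = 1/(2π·0.0187·1570) = 0.005421 m·K/W
  R'_aluminium = ln(0.0227/0.0187)/(2πk) = 0.1938/(2π·232) = 1.330×10^-4 m·K/W
  R'_cork board = ln(0.0308/0.0227)/(2πk) = 0.3051/(2π·0.0515) = 0.9430 m·K/W
R_phenolic foam = ΣR − ΣR_known = 2.708 − 0.9486 = 1.759 m·K/W
ln(r₂/r₁)/(2πk) = 1.759 ⇒ k = 0.2488/(2π·1.759) = 0.0225 W/m·K

k = 0.0225 W/m·K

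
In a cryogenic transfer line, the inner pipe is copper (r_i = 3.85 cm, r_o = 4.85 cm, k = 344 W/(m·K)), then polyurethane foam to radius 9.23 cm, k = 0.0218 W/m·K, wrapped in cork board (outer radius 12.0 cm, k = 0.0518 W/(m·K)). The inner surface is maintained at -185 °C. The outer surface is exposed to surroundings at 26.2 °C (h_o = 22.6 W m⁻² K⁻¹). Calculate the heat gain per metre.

Q' = 38.0 W/m

Treat each layer as a resistance in series:
  R'_copper = ln(0.0485/0.0385)/(2πk) = 0.2309/(2π·344) = 1.068×10^-4 m·K/W
  R'_polyurethane foam = ln(0.0923/0.0485)/(2πk) = 0.6435/(2π·0.0218) = 4.698 m·K/W
  R'_cork board = ln(0.120/0.0923)/(2πk) = 0.2624/(2π·0.0518) = 0.8064 m·K/W
  R'_conv,out = 1/(2πr h) = 1/(2π·0.120·22.6) = 0.05869 m·K/W
ΣR = 1.068×10^-4 + 4.698 + 0.8064 + 0.05869 = 5.563 m·K/W
Q' = ΔT/ΣR = (-185 °C − 26.2 °C)/5.563 = -38.0 W/m
(Negative Q' ⇒ heat flows inward; heat gain = 38.0 W/m.)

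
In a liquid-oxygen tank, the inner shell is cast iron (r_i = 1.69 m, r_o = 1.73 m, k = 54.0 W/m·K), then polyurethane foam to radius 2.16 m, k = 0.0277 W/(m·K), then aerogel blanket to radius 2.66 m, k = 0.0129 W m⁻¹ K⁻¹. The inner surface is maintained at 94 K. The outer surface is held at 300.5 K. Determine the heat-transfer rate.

Q = 238 W

Treat each layer as a resistance in series:
  R_cast iron = (1/1.69 − 1/1.73)/(4πk) = 0.01368/(4π·54.0) = 2.016×10^-5 K/W
  R_polyurethane foam = (1/1.73 − 1/2.16)/(4πk) = 0.1151/(4π·0.0277) = 0.3306 K/W
  R_aerogel blanket = (1/2.16 − 1/2.66)/(4πk) = 0.08702/(4π·0.0129) = 0.5368 K/W
ΣR = 2.016×10^-5 + 0.3306 + 0.5368 = 0.8674 K/W
Q = ΔT/ΣR = (94 K − 300.5 K)/0.8674 = -238 W
(Negative Q ⇒ heat flows inward; heat gain = 238 W.)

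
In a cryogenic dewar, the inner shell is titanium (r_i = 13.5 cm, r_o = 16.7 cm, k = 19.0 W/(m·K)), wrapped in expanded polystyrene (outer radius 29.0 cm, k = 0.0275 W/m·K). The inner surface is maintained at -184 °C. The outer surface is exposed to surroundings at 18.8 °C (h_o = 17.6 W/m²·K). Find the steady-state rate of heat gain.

Treat each layer as a resistance in series:
  R_titanium = (1/0.135 − 1/0.167)/(4πk) = 1.419/(4π·19.0) = 0.005945 K/W
  R_expanded polystyrene = (1/0.167 − 1/0.290)/(4πk) = 2.540/(4π·0.0275) = 7.349 K/W
  R_conv,out = 1/(4πr²h) = 1/(4π·0.290²·17.6) = 0.05376 K/W
ΣR = 0.005945 + 7.349 + 0.05376 = 7.409 K/W
Q = ΔT/ΣR = (-184 °C − 18.8 °C)/7.409 = -27.4 W
(Negative Q ⇒ heat flows inward; heat gain = 27.4 W.)

Q = 27.4 W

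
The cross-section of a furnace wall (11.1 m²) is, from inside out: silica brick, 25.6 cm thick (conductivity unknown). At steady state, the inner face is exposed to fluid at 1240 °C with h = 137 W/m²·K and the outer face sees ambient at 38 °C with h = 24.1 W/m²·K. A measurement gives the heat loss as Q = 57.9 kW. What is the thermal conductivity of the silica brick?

k = 1.41 W/m·K

ΣR = ΔT/Q = |1240 − 38|/57900 = 0.02076 K/W
Known resistances:
  R_conv,in = 1/(hA) = 1/(137·11.1) = 6.576×10^-4 K/W
  R_conv,out = 1/(hA) = 1/(24.1·11.1) = 0.003738 K/W
R_silica brick = ΣR − ΣR_known = 0.02076 − 0.004396 = 0.01636 K/W
L/(kA) = 0.01636 ⇒ k = 0.256/(0.01636·11.1) = 1.41 W/m·K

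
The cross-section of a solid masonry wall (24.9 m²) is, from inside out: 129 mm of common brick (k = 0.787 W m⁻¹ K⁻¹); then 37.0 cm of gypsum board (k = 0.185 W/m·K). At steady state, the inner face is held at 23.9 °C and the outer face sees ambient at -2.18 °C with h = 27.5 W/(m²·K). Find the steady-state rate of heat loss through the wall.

Treat each layer as a resistance in series:
  R_common brick = L/(kA) = 0.129/(0.787·24.9) = 0.006583 K/W
  R_gypsum board = L/(kA) = 0.370/(0.185·24.9) = 0.08032 K/W
  R_conv,out = 1/(hA) = 1/(27.5·24.9) = 0.001460 K/W
ΣR = 0.006583 + 0.08032 + 0.001460 = 0.08836 K/W
Q = ΔT/ΣR = (23.9 °C − -2.18 °C)/0.08836 = 295 W

Q = 295 W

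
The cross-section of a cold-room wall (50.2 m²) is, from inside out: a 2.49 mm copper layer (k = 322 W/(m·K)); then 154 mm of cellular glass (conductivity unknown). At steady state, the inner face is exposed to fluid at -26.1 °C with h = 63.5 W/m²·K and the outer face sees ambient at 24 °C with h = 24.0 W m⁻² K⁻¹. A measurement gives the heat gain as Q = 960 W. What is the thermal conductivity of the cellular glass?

k = 0.0601 W/m·K

ΣR = ΔT/Q = |-26.1 − 24|/960 = 0.05219 K/W
Known resistances:
  R_conv,in = 1/(hA) = 1/(63.5·50.2) = 3.137×10^-4 K/W
  R_copper = L/(kA) = 0.00249/(322·50.2) = 1.540×10^-7 K/W
  R_conv,out = 1/(hA) = 1/(24.0·50.2) = 8.300×10^-4 K/W
R_cellular glass = ΣR − ΣR_known = 0.05219 − 0.001144 = 0.05105 K/W
L/(kA) = 0.05105 ⇒ k = 0.154/(0.05105·50.2) = 0.0601 W/m·K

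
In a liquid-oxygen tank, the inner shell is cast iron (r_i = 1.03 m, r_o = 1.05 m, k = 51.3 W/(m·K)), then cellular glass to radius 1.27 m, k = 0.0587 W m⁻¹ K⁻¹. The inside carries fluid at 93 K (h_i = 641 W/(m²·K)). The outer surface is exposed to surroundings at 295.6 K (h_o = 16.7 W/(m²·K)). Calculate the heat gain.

Series thermal resistances, inner to outer:
  R_conv,in = 1/(4πr²h) = 1/(4π·1.03²·641) = 1.170×10^-4 K/W
  R_cast iron = (1/1.03 − 1/1.05)/(4πk) = 0.01849/(4π·51.3) = 2.869×10^-5 K/W
  R_cellular glass = (1/1.05 − 1/1.27)/(4πk) = 0.1650/(4π·0.0587) = 0.2237 K/W
  R_conv,out = 1/(4πr²h) = 1/(4π·1.27²·16.7) = 0.002954 K/W
ΣR = 1.170×10^-4 + 2.869×10^-5 + 0.2237 + 0.002954 = 0.2268 K/W
Q = ΔT/ΣR = (93 K − 295.6 K)/0.2268 = -893 W
(Negative Q ⇒ heat flows inward; heat gain = 893 W.)

Q = 893 W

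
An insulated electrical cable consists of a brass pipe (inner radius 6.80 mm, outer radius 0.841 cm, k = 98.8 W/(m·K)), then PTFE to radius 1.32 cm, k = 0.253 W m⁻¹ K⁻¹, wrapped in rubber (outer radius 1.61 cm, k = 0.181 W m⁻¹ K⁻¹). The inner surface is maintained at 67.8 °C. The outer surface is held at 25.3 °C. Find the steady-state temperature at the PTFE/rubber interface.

T = 41.5 °C

Treat each layer as a resistance in series:
  R'_brass = ln(0.00841/0.00680)/(2πk) = 0.2125/(2π·98.8) = 3.423×10^-4 m·K/W
  R'_PTFE = ln(0.0132/0.00841)/(2πk) = 0.4508/(2π·0.253) = 0.2836 m·K/W
  R'_rubber = ln(0.0161/0.0132)/(2πk) = 0.1986/(2π·0.181) = 0.1746 m·K/W
ΣR = 3.423×10^-4 + 0.2836 + 0.1746 = 0.4585 m·K/W
Q' = ΔT/ΣR = (67.8 °C − 25.3 °C)/0.4585 = 92.69 W/m
From the inner boundary to the PTFE/rubber interface, ΣR_partial = 0.2839 m·K/W.
T_interface = T_in − Q'·ΣR_partial = 67.8 °C − (92.69)(0.2839) = 41.5 °C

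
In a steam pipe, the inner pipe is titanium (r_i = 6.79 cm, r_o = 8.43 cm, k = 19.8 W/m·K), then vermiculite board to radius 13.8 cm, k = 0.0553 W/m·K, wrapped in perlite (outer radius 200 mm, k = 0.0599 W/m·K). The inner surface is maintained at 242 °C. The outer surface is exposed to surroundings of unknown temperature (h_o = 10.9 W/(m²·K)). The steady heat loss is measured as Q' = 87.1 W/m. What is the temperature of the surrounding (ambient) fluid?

T_out = 26.1 °C

Series resistances:
  R'_titanium = ln(0.0843/0.0679)/(2πk) = 0.2163/(2π·19.8) = 0.001739 m·K/W
  R'_vermiculite board = ln(0.138/0.0843)/(2πk) = 0.4929/(2π·0.0553) = 1.418 m·K/W
  R'_perlite = ln(0.200/0.138)/(2πk) = 0.3711/(2π·0.0599) = 0.9859 m·K/W
  R'_conv,out = 1/(2πr h) = 1/(2π·0.200·10.9) = 0.07301 m·K/W
ΣR = 2.479 m·K/W
ΔT = Q'·ΣR = 87.1 × 2.479 = 215.9 K
Heat flows outward, so T_out = T_in − ΔT = 242 − 215.9 = 26.1 °C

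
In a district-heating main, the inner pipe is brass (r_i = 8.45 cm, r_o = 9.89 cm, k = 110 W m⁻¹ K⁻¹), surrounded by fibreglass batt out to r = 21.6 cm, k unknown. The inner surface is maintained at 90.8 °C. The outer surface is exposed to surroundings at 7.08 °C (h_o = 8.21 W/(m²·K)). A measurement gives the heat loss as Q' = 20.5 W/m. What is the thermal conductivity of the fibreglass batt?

ΣR = ΔT/Q' = |90.8 − 7.08|/20.5 = 4.084 m·K/W
Known resistances:
  R'_brass = ln(0.0989/0.0845)/(2πk) = 0.1574/(2π·110) = 2.277×10^-4 m·K/W
  R'_conv,out = 1/(2πr h) = 1/(2π·0.216·8.21) = 0.08975 m·K/W
R_fibreglass batt = ΣR − ΣR_known = 4.084 − 0.08998 = 3.994 m·K/W
ln(r₂/r₁)/(2πk) = 3.994 ⇒ k = 0.7812/(2π·3.994) = 0.0311 W/m·K

k = 0.0311 W/m·K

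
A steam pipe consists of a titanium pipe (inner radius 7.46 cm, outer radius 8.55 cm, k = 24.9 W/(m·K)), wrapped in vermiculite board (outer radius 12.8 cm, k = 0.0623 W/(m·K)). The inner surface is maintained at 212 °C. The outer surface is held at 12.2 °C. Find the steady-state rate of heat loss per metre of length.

Series thermal resistances, inner to outer:
  R'_titanium = ln(0.0855/0.0746)/(2πk) = 0.1364/(2π·24.9) = 8.717×10^-4 m·K/W
  R'_vermiculite board = ln(0.128/0.0855)/(2πk) = 0.4035/(2π·0.0623) = 1.031 m·K/W
ΣR = 8.717×10^-4 + 1.031 = 1.032 m·K/W
Q' = ΔT/ΣR = (212 °C − 12.2 °C)/1.032 = 194 W/m

Q' = 194 W/m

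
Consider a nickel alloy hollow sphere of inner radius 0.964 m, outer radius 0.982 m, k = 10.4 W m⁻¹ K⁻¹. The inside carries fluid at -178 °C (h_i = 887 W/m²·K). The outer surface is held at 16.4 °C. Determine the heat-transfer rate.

Q = 8.03×10^5 W

Treat each layer as a resistance in series:
  R_conv,in = 1/(4πr²h) = 1/(4π·0.964²·887) = 9.654×10^-5 K/W
  R_nickel alloy = (1/0.964 − 1/0.982)/(4πk) = 0.01901/(4π·10.4) = 1.455×10^-4 K/W
ΣR = 9.654×10^-5 + 1.455×10^-4 = 2.420×10^-4 K/W
Q = ΔT/ΣR = (-178 °C − 16.4 °C)/2.420×10^-4 = -8.03×10^5 W
(Negative Q ⇒ heat flows inward; heat gain = 8.03×10^5 W.)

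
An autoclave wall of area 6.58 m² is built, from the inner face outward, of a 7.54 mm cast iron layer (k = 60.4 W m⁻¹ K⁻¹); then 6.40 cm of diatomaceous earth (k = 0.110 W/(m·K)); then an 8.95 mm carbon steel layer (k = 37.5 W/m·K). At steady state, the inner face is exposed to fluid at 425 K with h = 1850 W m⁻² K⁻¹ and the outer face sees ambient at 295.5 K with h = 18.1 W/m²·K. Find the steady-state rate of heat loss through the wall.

Q = 1340 W

Treat each layer as a resistance in series:
  R_conv,in = 1/(hA) = 1/(1850·6.58) = 8.215×10^-5 K/W
  R_cast iron = L/(kA) = 0.00754/(60.4·6.58) = 1.897×10^-5 K/W
  R_diatomaceous earth = L/(kA) = 0.0640/(0.110·6.58) = 0.08842 K/W
  R_carbon steel = L/(kA) = 0.00895/(37.5·6.58) = 3.627×10^-5 K/W
  R_conv,out = 1/(hA) = 1/(18.1·6.58) = 0.008396 K/W
ΣR = 8.215×10^-5 + 1.897×10^-5 + 0.08842 + 3.627×10^-5 + 0.008396 = 0.09695 K/W
Q = ΔT/ΣR = (425 K − 295.5 K)/0.09695 = 1340 W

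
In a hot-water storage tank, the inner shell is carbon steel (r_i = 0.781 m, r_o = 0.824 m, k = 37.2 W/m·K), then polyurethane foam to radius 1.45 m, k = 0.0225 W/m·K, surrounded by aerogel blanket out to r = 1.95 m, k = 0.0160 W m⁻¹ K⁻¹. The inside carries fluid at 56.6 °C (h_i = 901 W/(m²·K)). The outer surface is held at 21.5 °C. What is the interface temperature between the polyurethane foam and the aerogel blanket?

Treat each layer as a resistance in series:
  R_conv,in = 1/(4πr²h) = 1/(4π·0.781²·901) = 1.448×10^-4 K/W
  R_carbon steel = (1/0.781 − 1/0.824)/(4πk) = 0.06682/(4π·37.2) = 1.429×10^-4 K/W
  R_polyurethane foam = (1/0.824 − 1/1.45)/(4πk) = 0.5239/(4π·0.0225) = 1.853 K/W
  R_aerogel blanket = (1/1.45 − 1/1.95)/(4πk) = 0.1768/(4π·0.0160) = 0.8795 K/W
ΣR = 1.448×10^-4 + 1.429×10^-4 + 1.853 + 0.8795 = 2.733 K/W
Q = ΔT/ΣR = (56.6 °C − 21.5 °C)/2.733 = 12.84 W
From the inner boundary to the polyurethane foam/aerogel blanket interface, ΣR_partial = 1.853 K/W.
T_interface = T_in − Q·ΣR_partial = 56.6 °C − (12.84)(1.853) = 32.8 °C

T = 32.8 °C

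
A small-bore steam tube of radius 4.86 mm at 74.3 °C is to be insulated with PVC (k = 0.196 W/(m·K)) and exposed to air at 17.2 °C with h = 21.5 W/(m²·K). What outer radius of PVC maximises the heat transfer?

For a cylinder, r_cr = k_ins/h = 0.196/21.5 = 0.00912 m = 0.912 cm

r_cr = 0.912 cm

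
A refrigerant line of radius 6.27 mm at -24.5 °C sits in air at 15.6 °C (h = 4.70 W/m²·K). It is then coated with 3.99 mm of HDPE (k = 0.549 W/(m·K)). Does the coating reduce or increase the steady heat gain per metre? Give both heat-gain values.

Critical radius for a cylinder: r_cr = k/h = 0.117 m = 11.7 cm.
Outer radius after coating: r₂ = 0.00627 + 0.00399 = 0.01026 m.
Since r₁ < r_cr and r₂ ≤ r_cr, the coating moves toward the maximum at r_cr — heat gain rises.
Bare: R = 1/(2πr₁h) = 5.401 m·K/W; Q = 40.1/5.401 = 7.42 W/m.
Coated: R = R_cond + R_conv = 3.443 m·K/W; Q = 40.1/3.443 = 11.6 W/m.

increases: 7.42 → 11.6 W/m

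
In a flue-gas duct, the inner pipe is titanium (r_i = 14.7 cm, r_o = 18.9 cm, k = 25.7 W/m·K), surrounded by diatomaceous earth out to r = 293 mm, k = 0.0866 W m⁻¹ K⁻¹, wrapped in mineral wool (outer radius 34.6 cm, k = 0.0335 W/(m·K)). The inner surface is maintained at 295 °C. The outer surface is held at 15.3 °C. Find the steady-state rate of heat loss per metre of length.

Q' = 175 W/m

Resistance network (inner→outer):
  R'_titanium = ln(0.189/0.147)/(2πk) = 0.2513/(2π·25.7) = 0.001556 m·K/W
  R'_diatomaceous earth = ln(0.293/0.189)/(2πk) = 0.4384/(2π·0.0866) = 0.8057 m·K/W
  R'_mineral wool = ln(0.346/0.293)/(2πk) = 0.1663/(2π·0.0335) = 0.7899 m·K/W
ΣR = 0.001556 + 0.8057 + 0.7899 = 1.597 m·K/W
Q' = ΔT/ΣR = (295 °C − 15.3 °C)/1.597 = 175 W/m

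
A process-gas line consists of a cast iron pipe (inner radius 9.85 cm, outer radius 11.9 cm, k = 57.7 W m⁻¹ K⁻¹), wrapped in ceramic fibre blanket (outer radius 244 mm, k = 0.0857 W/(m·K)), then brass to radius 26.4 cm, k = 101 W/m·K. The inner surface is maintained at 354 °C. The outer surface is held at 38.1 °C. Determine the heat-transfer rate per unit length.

Series thermal resistances, inner to outer:
  R'_cast iron = ln(0.119/0.0985)/(2πk) = 0.1891/(2π·57.7) = 5.215×10^-4 m·K/W
  R'_ceramic fibre blanket = ln(0.244/0.119)/(2πk) = 0.7180/(2π·0.0857) = 1.333 m·K/W
  R'_brass = ln(0.264/0.244)/(2πk) = 0.07878/(2π·101) = 1.241×10^-4 m·K/W
ΣR = 5.215×10^-4 + 1.333 + 1.241×10^-4 = 1.334 m·K/W
Q' = ΔT/ΣR = (354 °C − 38.1 °C)/1.334 = 237 W/m

Q' = 237 W/m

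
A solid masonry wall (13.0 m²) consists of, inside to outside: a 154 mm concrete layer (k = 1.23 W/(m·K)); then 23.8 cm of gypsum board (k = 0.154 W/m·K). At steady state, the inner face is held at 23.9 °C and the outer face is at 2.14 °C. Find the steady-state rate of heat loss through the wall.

Series thermal resistances, inner to outer:
  R_concrete = L/(kA) = 0.154/(1.23·13.0) = 0.009631 K/W
  R_gypsum board = L/(kA) = 0.238/(0.154·13.0) = 0.1189 K/W
ΣR = 0.009631 + 0.1189 = 0.1285 K/W
Q = ΔT/ΣR = (23.9 °C − 2.14 °C)/0.1285 = 169 W

Q = 169 W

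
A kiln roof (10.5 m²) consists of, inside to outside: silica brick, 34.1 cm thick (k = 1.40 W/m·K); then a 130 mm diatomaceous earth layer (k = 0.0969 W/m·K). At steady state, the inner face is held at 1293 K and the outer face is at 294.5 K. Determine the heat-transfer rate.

Resistance network (inner→outer):
  R_silica brick = L/(kA) = 0.341/(1.40·10.5) = 0.02320 K/W
  R_diatomaceous earth = L/(kA) = 0.130/(0.0969·10.5) = 0.1278 K/W
ΣR = 0.02320 + 0.1278 = 0.1510 K/W
Q = ΔT/ΣR = (1293 K − 294.5 K)/0.1510 = 6610 W

Q = 6.61 kW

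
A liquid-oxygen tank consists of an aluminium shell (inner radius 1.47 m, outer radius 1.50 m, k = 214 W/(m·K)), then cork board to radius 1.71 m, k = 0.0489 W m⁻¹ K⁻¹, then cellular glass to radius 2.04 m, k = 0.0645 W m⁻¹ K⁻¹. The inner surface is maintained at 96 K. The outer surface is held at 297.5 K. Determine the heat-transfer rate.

Series thermal resistances, inner to outer:
  R_aluminium = (1/1.47 − 1/1.50)/(4πk) = 0.01361/(4π·214) = 5.059×10^-6 K/W
  R_cork board = (1/1.50 − 1/1.71)/(4πk) = 0.08187/(4π·0.0489) = 0.1332 K/W
  R_cellular glass = (1/1.71 − 1/2.04)/(4πk) = 0.09460/(4π·0.0645) = 0.1167 K/W
ΣR = 5.059×10^-6 + 0.1332 + 0.1167 = 0.2499 K/W
Q = ΔT/ΣR = (96 K − 297.5 K)/0.2499 = -806 W
(Negative Q ⇒ heat flows inward; heat gain = 806 W.)

Q = 806 W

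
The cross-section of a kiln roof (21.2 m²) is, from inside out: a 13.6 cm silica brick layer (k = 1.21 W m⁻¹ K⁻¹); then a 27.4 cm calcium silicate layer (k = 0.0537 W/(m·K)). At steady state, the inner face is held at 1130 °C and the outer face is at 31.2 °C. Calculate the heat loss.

Q = 4.47 kW

Series thermal resistances, inner to outer:
  R_silica brick = L/(kA) = 0.136/(1.21·21.2) = 0.005302 K/W
  R_calcium silicate = L/(kA) = 0.274/(0.0537·21.2) = 0.2407 K/W
ΣR = 0.005302 + 0.2407 = 0.2460 K/W
Q = ΔT/ΣR = (1130 °C − 31.2 °C)/0.2460 = 4470 W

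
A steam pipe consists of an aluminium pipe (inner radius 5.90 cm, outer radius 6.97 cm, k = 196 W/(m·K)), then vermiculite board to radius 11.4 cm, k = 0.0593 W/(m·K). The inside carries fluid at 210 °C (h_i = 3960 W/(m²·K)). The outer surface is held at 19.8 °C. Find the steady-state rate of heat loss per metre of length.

Q' = 144 W/m

Treat each layer as a resistance in series:
  R'_conv,in = 1/(2πr h) = 1/(2π·0.0590·3960) = 6.812×10^-4 m·K/W
  R'_aluminium = ln(0.0697/0.0590)/(2πk) = 0.1667/(2π·196) = 1.353×10^-4 m·K/W
  R'_vermiculite board = ln(0.114/0.0697)/(2πk) = 0.4920/(2π·0.0593) = 1.320 m·K/W
ΣR = 6.812×10^-4 + 1.353×10^-4 + 1.320 = 1.321 m·K/W
Q' = ΔT/ΣR = (210 °C − 19.8 °C)/1.321 = 144 W/m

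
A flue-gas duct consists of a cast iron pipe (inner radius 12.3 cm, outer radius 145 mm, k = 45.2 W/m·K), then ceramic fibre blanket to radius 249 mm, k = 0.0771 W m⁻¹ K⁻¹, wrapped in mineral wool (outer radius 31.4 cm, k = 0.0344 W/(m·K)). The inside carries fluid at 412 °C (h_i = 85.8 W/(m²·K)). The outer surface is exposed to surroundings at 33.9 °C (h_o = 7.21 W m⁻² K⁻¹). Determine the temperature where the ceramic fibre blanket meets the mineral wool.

T = 224 °C

Resistance network (inner→outer):
  R'_conv,in = 1/(2πr h) = 1/(2π·0.123·85.8) = 0.01508 m·K/W
  R'_cast iron = ln(0.145/0.123)/(2πk) = 0.1645/(2π·45.2) = 5.794×10^-4 m·K/W
  R'_ceramic fibre blanket = ln(0.249/0.145)/(2πk) = 0.5407/(2π·0.0771) = 1.116 m·K/W
  R'_mineral wool = ln(0.314/0.249)/(2πk) = 0.2319/(2π·0.0344) = 1.073 m·K/W
  R'_conv,out = 1/(2πr h) = 1/(2π·0.314·7.21) = 0.07030 m·K/W
ΣR = 0.01508 + 5.794×10^-4 + 1.116 + 1.073 + 0.07030 = 2.275 m·K/W
Q' = ΔT/ΣR = (412 °C − 33.9 °C)/2.275 = 166.2 W/m
From the inner boundary to the ceramic fibre blanket/mineral wool interface, ΣR_partial = 1.132 m·K/W.
T_interface = T_in − Q'·ΣR_partial = 412 °C − (166.2)(1.132) = 224 °C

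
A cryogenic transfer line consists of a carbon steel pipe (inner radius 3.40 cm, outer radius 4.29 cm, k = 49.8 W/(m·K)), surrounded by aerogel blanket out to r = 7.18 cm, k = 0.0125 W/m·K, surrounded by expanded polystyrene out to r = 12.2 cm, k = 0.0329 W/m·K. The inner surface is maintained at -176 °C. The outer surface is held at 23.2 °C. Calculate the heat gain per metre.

Q' = 21.8 W/m

Treat each layer as a resistance in series:
  R'_carbon steel = ln(0.0429/0.0340)/(2πk) = 0.2325/(2π·49.8) = 7.431×10^-4 m·K/W
  R'_aerogel blanket = ln(0.0718/0.0429)/(2πk) = 0.5150/(2π·0.0125) = 6.557 m·K/W
  R'_expanded polystyrene = ln(0.122/0.0718)/(2πk) = 0.5301/(2π·0.0329) = 2.565 m·K/W
ΣR = 7.431×10^-4 + 6.557 + 2.565 = 9.123 m·K/W
Q' = ΔT/ΣR = (-176 °C − 23.2 °C)/9.123 = -21.8 W/m
(Negative Q' ⇒ heat flows inward; heat gain = 21.8 W/m.)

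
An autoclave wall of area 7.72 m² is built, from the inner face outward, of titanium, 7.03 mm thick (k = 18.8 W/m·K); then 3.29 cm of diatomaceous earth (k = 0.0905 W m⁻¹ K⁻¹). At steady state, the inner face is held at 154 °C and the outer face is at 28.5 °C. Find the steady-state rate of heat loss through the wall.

Resistance network (inner→outer):
  R_titanium = L/(kA) = 0.00703/(18.8·7.72) = 4.844×10^-5 K/W
  R_diatomaceous earth = L/(kA) = 0.0329/(0.0905·7.72) = 0.04709 K/W
ΣR = 4.844×10^-5 + 0.04709 = 0.04714 K/W
Q = ΔT/ΣR = (154 °C − 28.5 °C)/0.04714 = 2660 W

Q = 2660 W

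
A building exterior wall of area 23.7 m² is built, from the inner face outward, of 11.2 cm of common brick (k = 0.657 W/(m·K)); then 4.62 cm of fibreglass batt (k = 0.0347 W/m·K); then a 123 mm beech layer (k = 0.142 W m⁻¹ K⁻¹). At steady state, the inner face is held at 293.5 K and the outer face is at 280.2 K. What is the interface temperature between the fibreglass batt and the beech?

T = 285.1 K

Series thermal resistances, inner to outer:
  R_common brick = L/(kA) = 0.112/(0.657·23.7) = 0.007193 K/W
  R_fibreglass batt = L/(kA) = 0.0462/(0.0347·23.7) = 0.05618 K/W
  R_beech = L/(kA) = 0.123/(0.142·23.7) = 0.03655 K/W
ΣR = 0.007193 + 0.05618 + 0.03655 = 0.09992 K/W
Q = ΔT/ΣR = (293.5 K − 280.2 K)/0.09992 = 133.1 W
From the inner boundary to the fibreglass batt/beech interface, ΣR_partial = 0.06337 K/W.
T_interface = T_in − Q·ΣR_partial = 293.5 K − (133.1)(0.06337) = 285.1 K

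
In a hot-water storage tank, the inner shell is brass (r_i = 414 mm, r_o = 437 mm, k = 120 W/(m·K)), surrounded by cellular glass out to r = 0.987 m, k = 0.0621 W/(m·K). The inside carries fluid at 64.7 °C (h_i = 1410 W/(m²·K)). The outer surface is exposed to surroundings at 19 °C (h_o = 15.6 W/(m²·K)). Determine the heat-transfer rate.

Resistance network (inner→outer):
  R_conv,in = 1/(4πr²h) = 1/(4π·0.414²·1410) = 3.293×10^-4 K/W
  R_brass = (1/0.414 − 1/0.437)/(4πk) = 0.1271/(4π·120) = 8.431×10^-5 K/W
  R_cellular glass = (1/0.437 − 1/0.987)/(4πk) = 1.275/(4π·0.0621) = 1.634 K/W
  R_conv,out = 1/(4πr²h) = 1/(4π·0.987²·15.6) = 0.005236 K/W
ΣR = 3.293×10^-4 + 8.431×10^-5 + 1.634 + 0.005236 = 1.640 K/W
Q = ΔT/ΣR = (64.7 °C − 19 °C)/1.640 = 27.9 W

Q = 27.9 W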